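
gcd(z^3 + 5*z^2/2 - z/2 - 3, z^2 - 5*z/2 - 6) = z + 3/2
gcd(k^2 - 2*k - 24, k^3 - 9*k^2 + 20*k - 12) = k - 6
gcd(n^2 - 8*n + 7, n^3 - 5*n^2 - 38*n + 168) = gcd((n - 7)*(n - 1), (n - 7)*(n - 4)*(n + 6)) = n - 7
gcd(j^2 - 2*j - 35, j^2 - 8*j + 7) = j - 7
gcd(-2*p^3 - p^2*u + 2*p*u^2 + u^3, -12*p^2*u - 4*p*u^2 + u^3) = 2*p + u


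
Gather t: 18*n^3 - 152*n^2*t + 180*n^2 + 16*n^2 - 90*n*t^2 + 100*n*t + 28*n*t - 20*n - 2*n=18*n^3 + 196*n^2 - 90*n*t^2 - 22*n + t*(-152*n^2 + 128*n)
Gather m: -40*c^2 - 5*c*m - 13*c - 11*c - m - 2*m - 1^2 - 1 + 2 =-40*c^2 - 24*c + m*(-5*c - 3)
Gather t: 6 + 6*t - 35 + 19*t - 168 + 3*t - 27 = 28*t - 224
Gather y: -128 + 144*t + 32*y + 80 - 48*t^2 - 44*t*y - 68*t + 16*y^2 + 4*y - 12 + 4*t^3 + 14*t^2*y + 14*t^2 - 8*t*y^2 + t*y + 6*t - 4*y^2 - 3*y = 4*t^3 - 34*t^2 + 82*t + y^2*(12 - 8*t) + y*(14*t^2 - 43*t + 33) - 60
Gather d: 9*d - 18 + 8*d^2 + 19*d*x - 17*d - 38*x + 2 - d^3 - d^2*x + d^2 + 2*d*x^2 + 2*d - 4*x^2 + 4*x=-d^3 + d^2*(9 - x) + d*(2*x^2 + 19*x - 6) - 4*x^2 - 34*x - 16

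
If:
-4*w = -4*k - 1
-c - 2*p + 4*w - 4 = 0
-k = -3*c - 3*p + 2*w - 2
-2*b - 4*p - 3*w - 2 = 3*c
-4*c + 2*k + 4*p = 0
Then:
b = -269/88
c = 4/11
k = 9/11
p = -1/22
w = 47/44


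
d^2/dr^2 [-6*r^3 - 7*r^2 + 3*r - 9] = -36*r - 14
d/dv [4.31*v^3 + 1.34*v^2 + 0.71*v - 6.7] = 12.93*v^2 + 2.68*v + 0.71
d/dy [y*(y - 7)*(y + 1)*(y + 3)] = 4*y^3 - 9*y^2 - 50*y - 21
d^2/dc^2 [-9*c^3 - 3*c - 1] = -54*c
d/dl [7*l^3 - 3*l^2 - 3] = 3*l*(7*l - 2)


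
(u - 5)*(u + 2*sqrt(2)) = u^2 - 5*u + 2*sqrt(2)*u - 10*sqrt(2)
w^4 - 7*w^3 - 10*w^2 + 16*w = w*(w - 8)*(w - 1)*(w + 2)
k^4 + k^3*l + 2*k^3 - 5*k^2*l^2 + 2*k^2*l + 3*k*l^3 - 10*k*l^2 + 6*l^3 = (k + 2)*(k - l)^2*(k + 3*l)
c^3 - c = c*(c - 1)*(c + 1)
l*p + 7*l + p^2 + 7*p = (l + p)*(p + 7)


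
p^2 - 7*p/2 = p*(p - 7/2)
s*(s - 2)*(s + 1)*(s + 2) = s^4 + s^3 - 4*s^2 - 4*s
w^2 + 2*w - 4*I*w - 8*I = (w + 2)*(w - 4*I)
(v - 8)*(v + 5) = v^2 - 3*v - 40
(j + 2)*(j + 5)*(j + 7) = j^3 + 14*j^2 + 59*j + 70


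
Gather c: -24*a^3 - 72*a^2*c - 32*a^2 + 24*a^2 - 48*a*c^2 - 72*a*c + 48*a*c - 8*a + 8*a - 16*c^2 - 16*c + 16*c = -24*a^3 - 8*a^2 + c^2*(-48*a - 16) + c*(-72*a^2 - 24*a)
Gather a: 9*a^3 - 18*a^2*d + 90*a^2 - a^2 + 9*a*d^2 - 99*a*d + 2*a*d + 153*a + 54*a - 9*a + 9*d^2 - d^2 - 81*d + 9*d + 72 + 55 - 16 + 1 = 9*a^3 + a^2*(89 - 18*d) + a*(9*d^2 - 97*d + 198) + 8*d^2 - 72*d + 112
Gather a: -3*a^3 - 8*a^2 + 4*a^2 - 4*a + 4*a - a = -3*a^3 - 4*a^2 - a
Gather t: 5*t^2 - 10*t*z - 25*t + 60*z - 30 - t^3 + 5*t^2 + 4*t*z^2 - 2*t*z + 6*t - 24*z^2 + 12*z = -t^3 + 10*t^2 + t*(4*z^2 - 12*z - 19) - 24*z^2 + 72*z - 30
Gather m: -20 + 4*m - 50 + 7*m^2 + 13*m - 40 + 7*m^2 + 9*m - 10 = 14*m^2 + 26*m - 120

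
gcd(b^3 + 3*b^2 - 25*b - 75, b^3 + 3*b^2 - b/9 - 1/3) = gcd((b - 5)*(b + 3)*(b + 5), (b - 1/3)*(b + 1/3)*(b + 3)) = b + 3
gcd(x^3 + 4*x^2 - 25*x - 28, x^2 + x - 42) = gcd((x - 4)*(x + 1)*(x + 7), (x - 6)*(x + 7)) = x + 7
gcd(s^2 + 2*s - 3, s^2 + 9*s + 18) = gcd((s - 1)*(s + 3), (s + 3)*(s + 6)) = s + 3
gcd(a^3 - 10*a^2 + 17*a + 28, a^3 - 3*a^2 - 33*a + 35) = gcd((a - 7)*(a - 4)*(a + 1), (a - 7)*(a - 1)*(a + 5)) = a - 7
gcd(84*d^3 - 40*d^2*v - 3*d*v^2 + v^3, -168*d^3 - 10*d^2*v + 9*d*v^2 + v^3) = 6*d + v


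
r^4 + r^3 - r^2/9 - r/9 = r*(r - 1/3)*(r + 1/3)*(r + 1)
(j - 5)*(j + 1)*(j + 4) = j^3 - 21*j - 20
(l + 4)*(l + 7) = l^2 + 11*l + 28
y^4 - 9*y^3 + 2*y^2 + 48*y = y*(y - 8)*(y - 3)*(y + 2)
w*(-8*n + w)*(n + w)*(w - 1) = -8*n^2*w^2 + 8*n^2*w - 7*n*w^3 + 7*n*w^2 + w^4 - w^3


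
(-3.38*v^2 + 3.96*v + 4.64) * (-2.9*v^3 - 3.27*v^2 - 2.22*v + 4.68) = 9.802*v^5 - 0.4314*v^4 - 18.9016*v^3 - 39.7824*v^2 + 8.232*v + 21.7152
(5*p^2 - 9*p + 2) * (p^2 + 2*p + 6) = 5*p^4 + p^3 + 14*p^2 - 50*p + 12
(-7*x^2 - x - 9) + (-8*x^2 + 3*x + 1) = -15*x^2 + 2*x - 8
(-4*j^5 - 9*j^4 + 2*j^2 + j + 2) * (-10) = 40*j^5 + 90*j^4 - 20*j^2 - 10*j - 20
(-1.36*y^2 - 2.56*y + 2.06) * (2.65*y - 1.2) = -3.604*y^3 - 5.152*y^2 + 8.531*y - 2.472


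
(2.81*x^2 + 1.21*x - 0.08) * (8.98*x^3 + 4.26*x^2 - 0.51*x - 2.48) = 25.2338*x^5 + 22.8364*x^4 + 3.0031*x^3 - 7.9267*x^2 - 2.96*x + 0.1984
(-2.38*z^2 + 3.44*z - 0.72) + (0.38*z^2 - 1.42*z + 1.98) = -2.0*z^2 + 2.02*z + 1.26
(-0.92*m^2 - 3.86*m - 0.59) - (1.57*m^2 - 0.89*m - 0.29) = -2.49*m^2 - 2.97*m - 0.3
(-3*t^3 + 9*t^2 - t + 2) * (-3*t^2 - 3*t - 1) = 9*t^5 - 18*t^4 - 21*t^3 - 12*t^2 - 5*t - 2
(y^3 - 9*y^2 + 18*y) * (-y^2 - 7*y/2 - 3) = -y^5 + 11*y^4/2 + 21*y^3/2 - 36*y^2 - 54*y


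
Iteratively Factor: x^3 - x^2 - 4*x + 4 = (x + 2)*(x^2 - 3*x + 2) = (x - 1)*(x + 2)*(x - 2)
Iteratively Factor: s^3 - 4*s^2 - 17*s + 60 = (s - 5)*(s^2 + s - 12) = (s - 5)*(s + 4)*(s - 3)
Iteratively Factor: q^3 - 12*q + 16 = (q - 2)*(q^2 + 2*q - 8) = (q - 2)^2*(q + 4)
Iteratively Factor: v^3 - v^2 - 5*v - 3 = (v - 3)*(v^2 + 2*v + 1) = (v - 3)*(v + 1)*(v + 1)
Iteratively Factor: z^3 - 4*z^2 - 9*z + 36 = (z - 4)*(z^2 - 9) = (z - 4)*(z - 3)*(z + 3)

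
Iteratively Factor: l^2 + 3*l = (l)*(l + 3)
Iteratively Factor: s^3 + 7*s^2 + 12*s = (s)*(s^2 + 7*s + 12) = s*(s + 4)*(s + 3)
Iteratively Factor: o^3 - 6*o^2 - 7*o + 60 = (o - 4)*(o^2 - 2*o - 15) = (o - 5)*(o - 4)*(o + 3)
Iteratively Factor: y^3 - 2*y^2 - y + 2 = (y - 1)*(y^2 - y - 2) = (y - 1)*(y + 1)*(y - 2)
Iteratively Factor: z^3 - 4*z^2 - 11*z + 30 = (z - 2)*(z^2 - 2*z - 15) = (z - 2)*(z + 3)*(z - 5)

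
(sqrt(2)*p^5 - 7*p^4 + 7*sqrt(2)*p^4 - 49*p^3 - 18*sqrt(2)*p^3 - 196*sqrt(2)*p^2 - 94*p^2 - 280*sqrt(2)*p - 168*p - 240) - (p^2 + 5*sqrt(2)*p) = sqrt(2)*p^5 - 7*p^4 + 7*sqrt(2)*p^4 - 49*p^3 - 18*sqrt(2)*p^3 - 196*sqrt(2)*p^2 - 95*p^2 - 285*sqrt(2)*p - 168*p - 240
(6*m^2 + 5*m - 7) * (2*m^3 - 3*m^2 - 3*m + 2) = 12*m^5 - 8*m^4 - 47*m^3 + 18*m^2 + 31*m - 14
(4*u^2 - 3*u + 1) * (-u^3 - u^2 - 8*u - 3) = -4*u^5 - u^4 - 30*u^3 + 11*u^2 + u - 3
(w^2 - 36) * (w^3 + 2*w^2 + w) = w^5 + 2*w^4 - 35*w^3 - 72*w^2 - 36*w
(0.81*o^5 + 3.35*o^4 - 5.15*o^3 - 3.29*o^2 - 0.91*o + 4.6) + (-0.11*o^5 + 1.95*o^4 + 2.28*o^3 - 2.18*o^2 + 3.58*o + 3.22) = 0.7*o^5 + 5.3*o^4 - 2.87*o^3 - 5.47*o^2 + 2.67*o + 7.82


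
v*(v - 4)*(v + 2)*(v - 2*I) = v^4 - 2*v^3 - 2*I*v^3 - 8*v^2 + 4*I*v^2 + 16*I*v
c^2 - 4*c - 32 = (c - 8)*(c + 4)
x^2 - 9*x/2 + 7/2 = (x - 7/2)*(x - 1)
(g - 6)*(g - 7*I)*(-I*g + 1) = -I*g^3 - 6*g^2 + 6*I*g^2 + 36*g - 7*I*g + 42*I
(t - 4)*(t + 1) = t^2 - 3*t - 4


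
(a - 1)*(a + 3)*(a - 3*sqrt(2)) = a^3 - 3*sqrt(2)*a^2 + 2*a^2 - 6*sqrt(2)*a - 3*a + 9*sqrt(2)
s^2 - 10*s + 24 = (s - 6)*(s - 4)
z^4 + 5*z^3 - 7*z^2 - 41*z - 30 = (z - 3)*(z + 1)*(z + 2)*(z + 5)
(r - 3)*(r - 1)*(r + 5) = r^3 + r^2 - 17*r + 15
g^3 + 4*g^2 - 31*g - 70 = (g - 5)*(g + 2)*(g + 7)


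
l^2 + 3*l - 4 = (l - 1)*(l + 4)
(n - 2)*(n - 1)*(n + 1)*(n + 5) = n^4 + 3*n^3 - 11*n^2 - 3*n + 10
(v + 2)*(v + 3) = v^2 + 5*v + 6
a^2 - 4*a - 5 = (a - 5)*(a + 1)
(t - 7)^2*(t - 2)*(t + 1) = t^4 - 15*t^3 + 61*t^2 - 21*t - 98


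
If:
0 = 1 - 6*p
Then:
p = 1/6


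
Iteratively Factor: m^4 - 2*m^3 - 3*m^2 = (m)*(m^3 - 2*m^2 - 3*m) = m*(m - 3)*(m^2 + m) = m^2*(m - 3)*(m + 1)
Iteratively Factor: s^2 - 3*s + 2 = (s - 1)*(s - 2)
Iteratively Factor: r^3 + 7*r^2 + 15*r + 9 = (r + 1)*(r^2 + 6*r + 9) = (r + 1)*(r + 3)*(r + 3)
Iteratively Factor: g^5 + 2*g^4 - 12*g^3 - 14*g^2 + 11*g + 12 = (g - 1)*(g^4 + 3*g^3 - 9*g^2 - 23*g - 12) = (g - 1)*(g + 1)*(g^3 + 2*g^2 - 11*g - 12) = (g - 1)*(g + 1)*(g + 4)*(g^2 - 2*g - 3) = (g - 1)*(g + 1)^2*(g + 4)*(g - 3)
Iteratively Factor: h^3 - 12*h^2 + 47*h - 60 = (h - 3)*(h^2 - 9*h + 20) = (h - 5)*(h - 3)*(h - 4)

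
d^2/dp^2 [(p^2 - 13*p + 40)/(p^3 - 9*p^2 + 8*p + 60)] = 2*(p^3 - 24*p^2 + 132*p - 272)/(p^6 - 12*p^5 + 12*p^4 + 224*p^3 - 144*p^2 - 1728*p - 1728)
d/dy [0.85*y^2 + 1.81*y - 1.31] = 1.7*y + 1.81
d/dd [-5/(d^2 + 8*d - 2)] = 10*(d + 4)/(d^2 + 8*d - 2)^2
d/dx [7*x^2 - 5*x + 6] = 14*x - 5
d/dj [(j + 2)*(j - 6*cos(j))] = j + (j + 2)*(6*sin(j) + 1) - 6*cos(j)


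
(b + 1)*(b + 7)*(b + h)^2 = b^4 + 2*b^3*h + 8*b^3 + b^2*h^2 + 16*b^2*h + 7*b^2 + 8*b*h^2 + 14*b*h + 7*h^2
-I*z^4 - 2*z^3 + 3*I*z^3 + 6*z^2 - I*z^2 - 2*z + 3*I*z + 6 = (z - 3)*(z - 2*I)*(z - I)*(-I*z + 1)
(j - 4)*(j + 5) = j^2 + j - 20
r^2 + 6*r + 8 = (r + 2)*(r + 4)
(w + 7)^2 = w^2 + 14*w + 49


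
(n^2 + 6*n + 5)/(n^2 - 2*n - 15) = (n^2 + 6*n + 5)/(n^2 - 2*n - 15)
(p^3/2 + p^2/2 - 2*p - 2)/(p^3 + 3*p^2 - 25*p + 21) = (p^3 + p^2 - 4*p - 4)/(2*(p^3 + 3*p^2 - 25*p + 21))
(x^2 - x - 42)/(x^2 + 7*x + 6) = (x - 7)/(x + 1)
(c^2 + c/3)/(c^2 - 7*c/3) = (3*c + 1)/(3*c - 7)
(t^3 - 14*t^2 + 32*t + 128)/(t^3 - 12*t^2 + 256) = (t + 2)/(t + 4)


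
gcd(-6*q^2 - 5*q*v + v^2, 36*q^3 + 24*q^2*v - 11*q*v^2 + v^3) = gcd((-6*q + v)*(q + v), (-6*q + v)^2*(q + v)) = 6*q^2 + 5*q*v - v^2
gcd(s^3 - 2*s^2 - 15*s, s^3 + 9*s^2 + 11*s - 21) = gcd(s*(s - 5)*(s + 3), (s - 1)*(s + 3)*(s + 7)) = s + 3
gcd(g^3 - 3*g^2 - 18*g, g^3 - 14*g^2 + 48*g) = g^2 - 6*g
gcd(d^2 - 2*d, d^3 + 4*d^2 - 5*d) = d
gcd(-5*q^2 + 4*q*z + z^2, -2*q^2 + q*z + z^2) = -q + z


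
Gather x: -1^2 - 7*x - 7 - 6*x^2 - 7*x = -6*x^2 - 14*x - 8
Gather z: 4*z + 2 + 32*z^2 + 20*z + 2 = 32*z^2 + 24*z + 4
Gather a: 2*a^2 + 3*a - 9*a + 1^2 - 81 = 2*a^2 - 6*a - 80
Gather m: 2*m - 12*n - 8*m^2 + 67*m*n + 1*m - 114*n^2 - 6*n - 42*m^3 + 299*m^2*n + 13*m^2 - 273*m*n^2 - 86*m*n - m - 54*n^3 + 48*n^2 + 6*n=-42*m^3 + m^2*(299*n + 5) + m*(-273*n^2 - 19*n + 2) - 54*n^3 - 66*n^2 - 12*n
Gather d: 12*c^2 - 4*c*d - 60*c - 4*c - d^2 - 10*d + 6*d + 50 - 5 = 12*c^2 - 64*c - d^2 + d*(-4*c - 4) + 45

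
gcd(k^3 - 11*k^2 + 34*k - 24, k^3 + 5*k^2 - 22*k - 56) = k - 4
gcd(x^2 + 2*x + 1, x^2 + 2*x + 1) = x^2 + 2*x + 1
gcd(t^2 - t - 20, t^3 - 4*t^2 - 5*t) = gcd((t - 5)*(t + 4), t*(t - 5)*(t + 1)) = t - 5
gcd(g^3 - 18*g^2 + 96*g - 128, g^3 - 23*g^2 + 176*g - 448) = g^2 - 16*g + 64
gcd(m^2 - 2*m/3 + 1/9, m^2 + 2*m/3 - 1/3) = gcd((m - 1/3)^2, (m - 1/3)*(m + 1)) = m - 1/3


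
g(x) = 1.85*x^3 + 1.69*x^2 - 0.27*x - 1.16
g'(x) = 5.55*x^2 + 3.38*x - 0.27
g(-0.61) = -0.79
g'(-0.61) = -0.27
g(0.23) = -1.11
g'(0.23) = 0.80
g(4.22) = 166.83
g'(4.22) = 112.83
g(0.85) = 0.97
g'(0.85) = 6.61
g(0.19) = -1.14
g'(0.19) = 0.57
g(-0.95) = -0.96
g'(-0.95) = 1.53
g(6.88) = 679.45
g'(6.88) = 285.69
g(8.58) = 1289.45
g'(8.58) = 437.30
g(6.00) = 457.66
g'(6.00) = 219.81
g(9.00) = 1481.95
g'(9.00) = 479.70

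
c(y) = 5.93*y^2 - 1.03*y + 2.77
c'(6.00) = 70.13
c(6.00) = 210.07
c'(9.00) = 105.71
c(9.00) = 473.83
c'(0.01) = -0.91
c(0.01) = 2.76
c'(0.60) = 6.09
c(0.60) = 4.29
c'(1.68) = 18.89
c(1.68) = 17.78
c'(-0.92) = -11.94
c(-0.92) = 8.74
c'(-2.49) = -30.56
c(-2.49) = 42.10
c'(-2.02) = -24.99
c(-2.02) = 29.05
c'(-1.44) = -18.11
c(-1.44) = 16.55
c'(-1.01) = -13.01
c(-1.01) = 9.86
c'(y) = 11.86*y - 1.03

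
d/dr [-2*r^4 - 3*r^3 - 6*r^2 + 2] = r*(-8*r^2 - 9*r - 12)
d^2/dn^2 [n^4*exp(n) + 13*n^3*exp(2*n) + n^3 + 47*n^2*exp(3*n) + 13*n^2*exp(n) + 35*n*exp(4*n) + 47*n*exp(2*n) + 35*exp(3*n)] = n^4*exp(n) + 52*n^3*exp(2*n) + 8*n^3*exp(n) + 423*n^2*exp(3*n) + 156*n^2*exp(2*n) + 25*n^2*exp(n) + 560*n*exp(4*n) + 564*n*exp(3*n) + 266*n*exp(2*n) + 52*n*exp(n) + 6*n + 280*exp(4*n) + 409*exp(3*n) + 188*exp(2*n) + 26*exp(n)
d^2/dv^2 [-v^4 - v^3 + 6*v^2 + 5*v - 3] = -12*v^2 - 6*v + 12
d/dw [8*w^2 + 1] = 16*w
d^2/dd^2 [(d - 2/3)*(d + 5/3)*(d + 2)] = 6*d + 6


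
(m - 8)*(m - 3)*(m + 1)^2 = m^4 - 9*m^3 + 3*m^2 + 37*m + 24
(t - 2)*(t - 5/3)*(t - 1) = t^3 - 14*t^2/3 + 7*t - 10/3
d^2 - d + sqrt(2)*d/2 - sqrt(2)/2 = (d - 1)*(d + sqrt(2)/2)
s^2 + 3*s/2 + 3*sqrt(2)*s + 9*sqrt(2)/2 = (s + 3/2)*(s + 3*sqrt(2))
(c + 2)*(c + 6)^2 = c^3 + 14*c^2 + 60*c + 72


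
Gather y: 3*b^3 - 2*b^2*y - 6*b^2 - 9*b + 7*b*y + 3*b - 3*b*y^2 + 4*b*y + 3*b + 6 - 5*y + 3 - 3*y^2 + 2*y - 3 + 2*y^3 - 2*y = 3*b^3 - 6*b^2 - 3*b + 2*y^3 + y^2*(-3*b - 3) + y*(-2*b^2 + 11*b - 5) + 6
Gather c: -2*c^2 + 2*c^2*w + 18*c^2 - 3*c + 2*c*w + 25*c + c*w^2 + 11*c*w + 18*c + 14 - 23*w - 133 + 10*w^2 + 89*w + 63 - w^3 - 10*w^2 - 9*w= c^2*(2*w + 16) + c*(w^2 + 13*w + 40) - w^3 + 57*w - 56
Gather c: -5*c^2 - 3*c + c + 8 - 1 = -5*c^2 - 2*c + 7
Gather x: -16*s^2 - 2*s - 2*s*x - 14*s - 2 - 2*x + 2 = -16*s^2 - 16*s + x*(-2*s - 2)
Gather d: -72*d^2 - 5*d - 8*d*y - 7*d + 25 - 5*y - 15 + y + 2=-72*d^2 + d*(-8*y - 12) - 4*y + 12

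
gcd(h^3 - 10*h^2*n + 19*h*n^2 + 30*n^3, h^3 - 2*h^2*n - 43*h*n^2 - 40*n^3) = h + n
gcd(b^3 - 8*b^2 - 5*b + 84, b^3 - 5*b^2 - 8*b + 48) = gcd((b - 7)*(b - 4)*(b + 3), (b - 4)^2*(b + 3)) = b^2 - b - 12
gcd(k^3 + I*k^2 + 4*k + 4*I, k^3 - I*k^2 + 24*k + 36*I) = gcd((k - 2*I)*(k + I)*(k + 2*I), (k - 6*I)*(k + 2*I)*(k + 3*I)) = k + 2*I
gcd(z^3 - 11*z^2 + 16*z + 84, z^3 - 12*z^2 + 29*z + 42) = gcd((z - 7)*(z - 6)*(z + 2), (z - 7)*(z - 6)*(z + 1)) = z^2 - 13*z + 42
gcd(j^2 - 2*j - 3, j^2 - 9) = j - 3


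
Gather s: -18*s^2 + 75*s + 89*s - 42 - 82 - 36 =-18*s^2 + 164*s - 160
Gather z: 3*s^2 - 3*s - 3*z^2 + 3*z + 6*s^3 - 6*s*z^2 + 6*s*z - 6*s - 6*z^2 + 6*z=6*s^3 + 3*s^2 - 9*s + z^2*(-6*s - 9) + z*(6*s + 9)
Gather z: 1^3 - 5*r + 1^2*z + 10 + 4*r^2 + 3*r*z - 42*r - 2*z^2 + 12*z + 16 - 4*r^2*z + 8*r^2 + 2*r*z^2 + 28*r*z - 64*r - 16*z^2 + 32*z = 12*r^2 - 111*r + z^2*(2*r - 18) + z*(-4*r^2 + 31*r + 45) + 27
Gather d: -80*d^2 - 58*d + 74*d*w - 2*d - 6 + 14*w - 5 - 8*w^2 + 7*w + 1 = -80*d^2 + d*(74*w - 60) - 8*w^2 + 21*w - 10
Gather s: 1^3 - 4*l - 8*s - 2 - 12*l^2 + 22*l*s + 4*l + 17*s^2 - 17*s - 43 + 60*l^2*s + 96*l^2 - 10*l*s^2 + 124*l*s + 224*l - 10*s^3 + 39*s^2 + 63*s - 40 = 84*l^2 + 224*l - 10*s^3 + s^2*(56 - 10*l) + s*(60*l^2 + 146*l + 38) - 84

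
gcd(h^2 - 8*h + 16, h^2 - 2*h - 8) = h - 4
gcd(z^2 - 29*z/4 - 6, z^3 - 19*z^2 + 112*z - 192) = z - 8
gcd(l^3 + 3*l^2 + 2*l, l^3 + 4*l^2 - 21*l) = l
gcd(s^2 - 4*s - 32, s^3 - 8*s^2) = s - 8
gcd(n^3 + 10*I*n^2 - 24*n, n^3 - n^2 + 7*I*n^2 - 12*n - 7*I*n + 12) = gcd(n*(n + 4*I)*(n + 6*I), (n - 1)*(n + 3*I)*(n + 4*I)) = n + 4*I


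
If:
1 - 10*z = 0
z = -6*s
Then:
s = -1/60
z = 1/10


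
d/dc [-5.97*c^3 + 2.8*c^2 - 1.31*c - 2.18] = -17.91*c^2 + 5.6*c - 1.31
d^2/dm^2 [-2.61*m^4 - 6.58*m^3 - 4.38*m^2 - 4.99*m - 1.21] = -31.32*m^2 - 39.48*m - 8.76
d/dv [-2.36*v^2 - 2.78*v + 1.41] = -4.72*v - 2.78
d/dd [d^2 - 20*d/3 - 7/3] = 2*d - 20/3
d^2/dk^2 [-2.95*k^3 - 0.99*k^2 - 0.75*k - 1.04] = -17.7*k - 1.98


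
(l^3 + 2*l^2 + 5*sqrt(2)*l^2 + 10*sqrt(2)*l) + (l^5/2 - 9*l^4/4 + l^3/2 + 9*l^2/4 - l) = l^5/2 - 9*l^4/4 + 3*l^3/2 + 17*l^2/4 + 5*sqrt(2)*l^2 - l + 10*sqrt(2)*l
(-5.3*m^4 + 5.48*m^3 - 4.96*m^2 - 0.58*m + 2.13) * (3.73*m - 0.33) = -19.769*m^5 + 22.1894*m^4 - 20.3092*m^3 - 0.5266*m^2 + 8.1363*m - 0.7029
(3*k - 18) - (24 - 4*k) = 7*k - 42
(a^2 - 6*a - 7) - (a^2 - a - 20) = 13 - 5*a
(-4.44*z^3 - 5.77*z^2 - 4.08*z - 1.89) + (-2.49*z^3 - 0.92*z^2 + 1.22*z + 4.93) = -6.93*z^3 - 6.69*z^2 - 2.86*z + 3.04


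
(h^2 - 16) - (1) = h^2 - 17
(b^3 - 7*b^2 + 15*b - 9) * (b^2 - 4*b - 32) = b^5 - 11*b^4 + 11*b^3 + 155*b^2 - 444*b + 288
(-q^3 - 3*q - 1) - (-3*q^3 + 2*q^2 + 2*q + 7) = 2*q^3 - 2*q^2 - 5*q - 8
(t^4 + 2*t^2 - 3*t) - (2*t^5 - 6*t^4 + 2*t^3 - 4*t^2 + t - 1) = -2*t^5 + 7*t^4 - 2*t^3 + 6*t^2 - 4*t + 1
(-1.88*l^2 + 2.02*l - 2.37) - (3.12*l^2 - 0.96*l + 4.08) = -5.0*l^2 + 2.98*l - 6.45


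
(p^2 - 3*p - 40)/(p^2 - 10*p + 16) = (p + 5)/(p - 2)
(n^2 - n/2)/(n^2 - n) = (n - 1/2)/(n - 1)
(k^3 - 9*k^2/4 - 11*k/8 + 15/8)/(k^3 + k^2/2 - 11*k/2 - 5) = (k - 3/4)/(k + 2)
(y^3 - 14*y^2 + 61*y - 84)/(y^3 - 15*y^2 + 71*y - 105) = (y - 4)/(y - 5)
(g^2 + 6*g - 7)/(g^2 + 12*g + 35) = (g - 1)/(g + 5)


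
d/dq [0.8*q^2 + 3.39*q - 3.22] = 1.6*q + 3.39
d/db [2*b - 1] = 2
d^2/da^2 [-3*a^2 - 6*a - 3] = -6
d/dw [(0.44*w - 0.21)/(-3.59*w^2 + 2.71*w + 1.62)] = (1.5796*w^2 - 1.5078*w + 1.2819)/(12.8881*w^4 - 19.4578*w^3 - 4.2875*w^2 + 8.7804*w + 2.6244)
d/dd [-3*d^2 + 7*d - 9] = 7 - 6*d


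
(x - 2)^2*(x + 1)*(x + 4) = x^4 + x^3 - 12*x^2 + 4*x + 16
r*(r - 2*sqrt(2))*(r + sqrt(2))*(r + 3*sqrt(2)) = r^4 + 2*sqrt(2)*r^3 - 10*r^2 - 12*sqrt(2)*r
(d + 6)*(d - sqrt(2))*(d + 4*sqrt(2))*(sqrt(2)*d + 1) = sqrt(2)*d^4 + 7*d^3 + 6*sqrt(2)*d^3 - 5*sqrt(2)*d^2 + 42*d^2 - 30*sqrt(2)*d - 8*d - 48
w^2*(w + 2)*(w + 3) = w^4 + 5*w^3 + 6*w^2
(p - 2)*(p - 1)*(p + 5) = p^3 + 2*p^2 - 13*p + 10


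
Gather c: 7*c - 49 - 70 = 7*c - 119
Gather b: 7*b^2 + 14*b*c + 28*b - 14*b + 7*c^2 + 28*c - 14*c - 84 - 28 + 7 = 7*b^2 + b*(14*c + 14) + 7*c^2 + 14*c - 105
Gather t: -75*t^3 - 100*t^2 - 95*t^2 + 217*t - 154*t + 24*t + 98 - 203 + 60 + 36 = -75*t^3 - 195*t^2 + 87*t - 9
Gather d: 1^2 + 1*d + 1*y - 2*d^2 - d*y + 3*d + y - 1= -2*d^2 + d*(4 - y) + 2*y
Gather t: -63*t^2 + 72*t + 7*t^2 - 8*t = -56*t^2 + 64*t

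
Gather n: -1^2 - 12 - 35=-48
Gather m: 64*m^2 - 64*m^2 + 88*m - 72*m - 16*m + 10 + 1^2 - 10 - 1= 0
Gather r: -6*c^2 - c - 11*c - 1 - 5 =-6*c^2 - 12*c - 6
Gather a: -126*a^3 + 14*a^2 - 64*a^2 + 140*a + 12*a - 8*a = -126*a^3 - 50*a^2 + 144*a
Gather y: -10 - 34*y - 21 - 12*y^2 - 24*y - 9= -12*y^2 - 58*y - 40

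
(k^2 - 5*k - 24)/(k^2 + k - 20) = (k^2 - 5*k - 24)/(k^2 + k - 20)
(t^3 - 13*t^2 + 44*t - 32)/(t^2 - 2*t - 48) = (t^2 - 5*t + 4)/(t + 6)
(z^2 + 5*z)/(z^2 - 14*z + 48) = z*(z + 5)/(z^2 - 14*z + 48)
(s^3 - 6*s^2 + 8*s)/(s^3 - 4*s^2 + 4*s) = (s - 4)/(s - 2)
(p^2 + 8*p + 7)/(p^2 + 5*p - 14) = (p + 1)/(p - 2)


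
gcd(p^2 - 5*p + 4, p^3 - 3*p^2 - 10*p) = 1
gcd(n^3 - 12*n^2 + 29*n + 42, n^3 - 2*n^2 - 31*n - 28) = n^2 - 6*n - 7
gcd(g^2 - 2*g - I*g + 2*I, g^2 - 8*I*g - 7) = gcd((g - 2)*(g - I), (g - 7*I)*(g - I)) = g - I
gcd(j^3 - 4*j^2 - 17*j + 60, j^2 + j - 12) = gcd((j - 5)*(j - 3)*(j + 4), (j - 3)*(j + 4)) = j^2 + j - 12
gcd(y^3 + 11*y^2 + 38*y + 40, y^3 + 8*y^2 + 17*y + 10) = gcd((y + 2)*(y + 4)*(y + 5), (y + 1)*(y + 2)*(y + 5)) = y^2 + 7*y + 10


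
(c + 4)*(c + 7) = c^2 + 11*c + 28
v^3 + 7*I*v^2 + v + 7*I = (v - I)*(v + I)*(v + 7*I)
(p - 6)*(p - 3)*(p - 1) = p^3 - 10*p^2 + 27*p - 18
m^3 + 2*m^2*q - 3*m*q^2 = m*(m - q)*(m + 3*q)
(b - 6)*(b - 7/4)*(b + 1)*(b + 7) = b^4 + b^3/4 - 89*b^2/2 + 119*b/4 + 147/2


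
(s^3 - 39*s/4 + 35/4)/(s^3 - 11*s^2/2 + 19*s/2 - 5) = (s + 7/2)/(s - 2)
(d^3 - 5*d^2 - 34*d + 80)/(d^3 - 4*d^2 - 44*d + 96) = (d + 5)/(d + 6)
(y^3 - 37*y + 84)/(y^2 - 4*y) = y + 4 - 21/y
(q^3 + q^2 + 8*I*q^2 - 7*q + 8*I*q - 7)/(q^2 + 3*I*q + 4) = (q^3 + q^2*(1 + 8*I) + q*(-7 + 8*I) - 7)/(q^2 + 3*I*q + 4)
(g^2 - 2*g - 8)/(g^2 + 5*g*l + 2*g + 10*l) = (g - 4)/(g + 5*l)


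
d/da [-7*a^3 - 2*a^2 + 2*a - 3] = -21*a^2 - 4*a + 2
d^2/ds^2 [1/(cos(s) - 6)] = (sin(s)^2 - 6*cos(s) + 1)/(cos(s) - 6)^3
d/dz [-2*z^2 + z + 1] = 1 - 4*z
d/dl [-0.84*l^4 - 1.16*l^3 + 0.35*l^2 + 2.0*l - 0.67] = -3.36*l^3 - 3.48*l^2 + 0.7*l + 2.0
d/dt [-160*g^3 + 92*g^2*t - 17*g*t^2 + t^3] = 92*g^2 - 34*g*t + 3*t^2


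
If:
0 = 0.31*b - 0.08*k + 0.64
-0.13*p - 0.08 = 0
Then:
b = 0.258064516129032*k - 2.06451612903226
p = -0.62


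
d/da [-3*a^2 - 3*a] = -6*a - 3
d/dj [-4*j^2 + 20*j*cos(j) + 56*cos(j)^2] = -20*j*sin(j) - 8*j - 56*sin(2*j) + 20*cos(j)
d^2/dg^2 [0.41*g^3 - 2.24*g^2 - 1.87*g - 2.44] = 2.46*g - 4.48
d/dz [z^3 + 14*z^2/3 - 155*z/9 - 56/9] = 3*z^2 + 28*z/3 - 155/9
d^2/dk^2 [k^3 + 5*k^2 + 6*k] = 6*k + 10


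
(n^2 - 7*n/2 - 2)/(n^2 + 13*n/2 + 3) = (n - 4)/(n + 6)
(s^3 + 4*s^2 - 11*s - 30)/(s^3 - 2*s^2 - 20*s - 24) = (s^2 + 2*s - 15)/(s^2 - 4*s - 12)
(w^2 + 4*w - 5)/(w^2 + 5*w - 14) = (w^2 + 4*w - 5)/(w^2 + 5*w - 14)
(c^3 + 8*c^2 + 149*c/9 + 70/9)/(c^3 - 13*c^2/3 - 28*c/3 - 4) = (3*c^2 + 22*c + 35)/(3*(c^2 - 5*c - 6))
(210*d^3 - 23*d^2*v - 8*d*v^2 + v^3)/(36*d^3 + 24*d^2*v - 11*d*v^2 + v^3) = (-35*d^2 - 2*d*v + v^2)/(-6*d^2 - 5*d*v + v^2)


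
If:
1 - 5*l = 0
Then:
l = 1/5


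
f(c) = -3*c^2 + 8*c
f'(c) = 8 - 6*c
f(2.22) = 2.97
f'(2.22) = -5.32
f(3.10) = -4.03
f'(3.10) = -10.60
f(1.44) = 5.30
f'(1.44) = -0.64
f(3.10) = -4.03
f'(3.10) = -10.60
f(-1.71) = -22.45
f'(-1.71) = 18.26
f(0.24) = 1.75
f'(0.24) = 6.56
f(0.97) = 4.94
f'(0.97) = 2.18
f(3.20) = -5.12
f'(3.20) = -11.20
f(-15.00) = -795.00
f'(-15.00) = 98.00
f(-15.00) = -795.00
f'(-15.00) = 98.00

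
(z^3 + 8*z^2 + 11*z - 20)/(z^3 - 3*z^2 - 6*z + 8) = (z^2 + 9*z + 20)/(z^2 - 2*z - 8)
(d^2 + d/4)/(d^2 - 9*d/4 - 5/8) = 2*d/(2*d - 5)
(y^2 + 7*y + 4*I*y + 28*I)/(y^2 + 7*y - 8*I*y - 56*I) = (y + 4*I)/(y - 8*I)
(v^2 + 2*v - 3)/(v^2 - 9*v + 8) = (v + 3)/(v - 8)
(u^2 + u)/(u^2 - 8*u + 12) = u*(u + 1)/(u^2 - 8*u + 12)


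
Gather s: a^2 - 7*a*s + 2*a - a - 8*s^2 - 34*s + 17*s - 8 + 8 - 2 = a^2 + a - 8*s^2 + s*(-7*a - 17) - 2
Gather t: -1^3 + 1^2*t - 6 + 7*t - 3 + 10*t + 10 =18*t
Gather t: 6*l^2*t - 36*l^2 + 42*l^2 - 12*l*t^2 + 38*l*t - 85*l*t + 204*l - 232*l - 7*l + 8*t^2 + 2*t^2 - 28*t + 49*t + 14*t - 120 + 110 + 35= 6*l^2 - 35*l + t^2*(10 - 12*l) + t*(6*l^2 - 47*l + 35) + 25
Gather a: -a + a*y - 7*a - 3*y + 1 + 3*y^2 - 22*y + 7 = a*(y - 8) + 3*y^2 - 25*y + 8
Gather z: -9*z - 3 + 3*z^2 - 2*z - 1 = 3*z^2 - 11*z - 4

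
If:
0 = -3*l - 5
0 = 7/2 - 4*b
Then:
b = 7/8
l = -5/3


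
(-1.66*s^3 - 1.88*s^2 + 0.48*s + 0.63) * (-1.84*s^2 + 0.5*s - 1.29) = 3.0544*s^5 + 2.6292*s^4 + 0.3182*s^3 + 1.506*s^2 - 0.3042*s - 0.8127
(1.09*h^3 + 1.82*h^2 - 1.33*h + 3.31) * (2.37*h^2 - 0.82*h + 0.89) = 2.5833*h^5 + 3.4196*h^4 - 3.6744*h^3 + 10.5551*h^2 - 3.8979*h + 2.9459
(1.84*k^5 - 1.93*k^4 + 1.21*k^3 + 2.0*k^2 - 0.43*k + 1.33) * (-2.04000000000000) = -3.7536*k^5 + 3.9372*k^4 - 2.4684*k^3 - 4.08*k^2 + 0.8772*k - 2.7132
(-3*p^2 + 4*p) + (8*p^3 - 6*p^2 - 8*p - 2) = 8*p^3 - 9*p^2 - 4*p - 2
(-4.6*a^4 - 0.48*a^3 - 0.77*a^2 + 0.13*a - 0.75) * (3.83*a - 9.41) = -17.618*a^5 + 41.4476*a^4 + 1.5677*a^3 + 7.7436*a^2 - 4.0958*a + 7.0575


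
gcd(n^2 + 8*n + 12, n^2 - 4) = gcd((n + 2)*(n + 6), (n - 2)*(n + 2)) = n + 2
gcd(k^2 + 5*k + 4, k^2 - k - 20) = k + 4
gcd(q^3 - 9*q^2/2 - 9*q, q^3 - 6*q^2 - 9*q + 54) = q - 6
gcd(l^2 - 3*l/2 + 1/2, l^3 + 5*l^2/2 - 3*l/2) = l - 1/2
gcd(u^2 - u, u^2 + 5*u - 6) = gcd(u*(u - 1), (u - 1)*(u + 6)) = u - 1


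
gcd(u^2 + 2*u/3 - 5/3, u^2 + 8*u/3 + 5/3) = u + 5/3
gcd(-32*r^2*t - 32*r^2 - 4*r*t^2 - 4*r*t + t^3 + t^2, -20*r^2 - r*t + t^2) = 4*r + t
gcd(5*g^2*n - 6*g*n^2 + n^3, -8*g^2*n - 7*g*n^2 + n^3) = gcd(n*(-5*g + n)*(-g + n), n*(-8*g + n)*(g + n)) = n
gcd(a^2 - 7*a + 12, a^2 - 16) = a - 4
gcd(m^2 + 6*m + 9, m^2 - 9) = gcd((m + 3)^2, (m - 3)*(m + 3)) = m + 3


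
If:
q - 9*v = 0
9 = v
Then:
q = 81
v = 9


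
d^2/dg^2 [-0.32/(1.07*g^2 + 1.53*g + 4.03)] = (0.732736*g^2 + 1.047744*g - 0.32*(2.14*g + 1.53)*(4.28*g + 3.06) + 2.759744)/(1.07*g^2 + 1.53*g + 4.03)^3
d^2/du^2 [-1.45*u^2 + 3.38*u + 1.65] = -2.90000000000000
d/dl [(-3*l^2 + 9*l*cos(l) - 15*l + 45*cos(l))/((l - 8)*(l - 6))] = 3*(-3*l^3*sin(l) + 27*l^2*sin(l) - 3*l^2*cos(l) + 19*l^2 + 66*l*sin(l) - 30*l*cos(l) - 96*l - 720*sin(l) + 354*cos(l) - 240)/(l^4 - 28*l^3 + 292*l^2 - 1344*l + 2304)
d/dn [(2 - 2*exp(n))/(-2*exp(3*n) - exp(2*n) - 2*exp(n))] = 2*(-4*exp(3*n) + 5*exp(2*n) + 2*exp(n) + 2)*exp(-n)/(4*exp(4*n) + 4*exp(3*n) + 9*exp(2*n) + 4*exp(n) + 4)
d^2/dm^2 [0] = 0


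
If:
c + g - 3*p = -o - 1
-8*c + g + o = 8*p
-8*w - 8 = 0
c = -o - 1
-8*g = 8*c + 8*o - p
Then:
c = -7/23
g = 24/23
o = -16/23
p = 8/23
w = -1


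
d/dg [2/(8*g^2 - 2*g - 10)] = (1 - 8*g)/(-4*g^2 + g + 5)^2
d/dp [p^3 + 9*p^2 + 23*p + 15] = 3*p^2 + 18*p + 23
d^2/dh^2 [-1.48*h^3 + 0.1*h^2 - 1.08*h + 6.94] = 0.2 - 8.88*h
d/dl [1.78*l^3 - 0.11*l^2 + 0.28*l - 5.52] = 5.34*l^2 - 0.22*l + 0.28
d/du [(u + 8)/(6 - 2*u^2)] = (-u^2 + 2*u*(u + 8) + 3)/(2*(u^2 - 3)^2)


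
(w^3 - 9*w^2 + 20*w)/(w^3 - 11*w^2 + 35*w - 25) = w*(w - 4)/(w^2 - 6*w + 5)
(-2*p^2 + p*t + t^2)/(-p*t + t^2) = (2*p + t)/t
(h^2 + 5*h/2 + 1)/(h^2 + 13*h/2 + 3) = (h + 2)/(h + 6)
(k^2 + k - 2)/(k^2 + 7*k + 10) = (k - 1)/(k + 5)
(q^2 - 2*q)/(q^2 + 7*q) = (q - 2)/(q + 7)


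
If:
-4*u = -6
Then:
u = 3/2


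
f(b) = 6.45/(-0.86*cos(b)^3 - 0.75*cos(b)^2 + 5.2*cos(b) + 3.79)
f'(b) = 6.45*(-2.58*sin(b)*cos(b)^2 - 1.5*sin(b)*cos(b) + 5.2*sin(b))/(-0.86*cos(b)^3 - 0.75*cos(b)^2 + 5.2*cos(b) + 3.79)^2 = (-16.641*cos(b)^2 - 9.675*cos(b) + 33.54)*sin(b)/(0.86*cos(b)^3 + 0.75*cos(b)^2 - 5.2*cos(b) - 3.79)^2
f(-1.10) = 1.09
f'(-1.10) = -0.66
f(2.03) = 4.57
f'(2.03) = 15.52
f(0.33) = 0.88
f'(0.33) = 0.06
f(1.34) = 1.31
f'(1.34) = 1.22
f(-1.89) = 3.06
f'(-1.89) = -7.44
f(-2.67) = -7.77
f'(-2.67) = -19.11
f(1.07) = 1.07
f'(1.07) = 0.61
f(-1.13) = 1.11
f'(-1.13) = -0.71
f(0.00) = 0.87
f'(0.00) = 0.00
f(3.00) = -5.12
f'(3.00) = 2.39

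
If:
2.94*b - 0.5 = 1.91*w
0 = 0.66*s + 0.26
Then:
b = 0.649659863945578*w + 0.170068027210884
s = -0.39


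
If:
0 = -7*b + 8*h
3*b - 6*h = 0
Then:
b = 0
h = 0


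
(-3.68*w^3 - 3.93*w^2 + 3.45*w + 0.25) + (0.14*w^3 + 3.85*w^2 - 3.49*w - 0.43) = -3.54*w^3 - 0.0800000000000001*w^2 - 0.04*w - 0.18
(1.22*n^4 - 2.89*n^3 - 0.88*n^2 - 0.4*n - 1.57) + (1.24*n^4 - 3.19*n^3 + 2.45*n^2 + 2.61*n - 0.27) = 2.46*n^4 - 6.08*n^3 + 1.57*n^2 + 2.21*n - 1.84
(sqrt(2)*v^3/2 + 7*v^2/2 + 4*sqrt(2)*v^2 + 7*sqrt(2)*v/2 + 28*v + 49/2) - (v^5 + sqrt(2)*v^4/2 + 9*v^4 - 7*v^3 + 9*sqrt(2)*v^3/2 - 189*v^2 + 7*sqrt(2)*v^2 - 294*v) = -v^5 - 9*v^4 - sqrt(2)*v^4/2 - 4*sqrt(2)*v^3 + 7*v^3 - 3*sqrt(2)*v^2 + 385*v^2/2 + 7*sqrt(2)*v/2 + 322*v + 49/2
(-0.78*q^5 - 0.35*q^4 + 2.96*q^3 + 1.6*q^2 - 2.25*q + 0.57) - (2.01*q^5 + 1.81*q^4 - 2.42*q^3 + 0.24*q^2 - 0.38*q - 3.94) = -2.79*q^5 - 2.16*q^4 + 5.38*q^3 + 1.36*q^2 - 1.87*q + 4.51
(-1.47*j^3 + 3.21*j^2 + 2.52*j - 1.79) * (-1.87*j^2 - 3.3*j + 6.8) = 2.7489*j^5 - 1.1517*j^4 - 25.3014*j^3 + 16.8593*j^2 + 23.043*j - 12.172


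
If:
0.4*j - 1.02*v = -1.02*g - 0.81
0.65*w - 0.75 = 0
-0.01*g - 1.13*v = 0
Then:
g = -113.0*v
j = 290.7*v - 2.025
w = 1.15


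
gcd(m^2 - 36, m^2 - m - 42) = m + 6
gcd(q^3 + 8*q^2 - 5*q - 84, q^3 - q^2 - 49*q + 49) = q + 7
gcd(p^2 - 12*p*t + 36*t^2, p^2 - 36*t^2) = p - 6*t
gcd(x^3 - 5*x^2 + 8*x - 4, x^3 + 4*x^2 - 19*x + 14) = x^2 - 3*x + 2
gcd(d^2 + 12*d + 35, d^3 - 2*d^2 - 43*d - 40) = d + 5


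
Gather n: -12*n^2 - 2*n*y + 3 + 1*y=-12*n^2 - 2*n*y + y + 3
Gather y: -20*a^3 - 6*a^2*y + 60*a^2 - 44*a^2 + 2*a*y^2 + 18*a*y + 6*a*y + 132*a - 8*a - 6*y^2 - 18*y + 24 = -20*a^3 + 16*a^2 + 124*a + y^2*(2*a - 6) + y*(-6*a^2 + 24*a - 18) + 24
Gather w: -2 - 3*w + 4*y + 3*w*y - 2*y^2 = w*(3*y - 3) - 2*y^2 + 4*y - 2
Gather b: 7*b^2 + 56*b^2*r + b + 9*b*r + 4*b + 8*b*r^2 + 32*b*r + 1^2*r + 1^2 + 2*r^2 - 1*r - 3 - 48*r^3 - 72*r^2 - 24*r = b^2*(56*r + 7) + b*(8*r^2 + 41*r + 5) - 48*r^3 - 70*r^2 - 24*r - 2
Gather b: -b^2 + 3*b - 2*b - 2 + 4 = -b^2 + b + 2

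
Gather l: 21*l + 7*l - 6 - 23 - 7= 28*l - 36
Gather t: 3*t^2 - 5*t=3*t^2 - 5*t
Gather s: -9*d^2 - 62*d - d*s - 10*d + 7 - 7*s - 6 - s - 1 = -9*d^2 - 72*d + s*(-d - 8)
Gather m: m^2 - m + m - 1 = m^2 - 1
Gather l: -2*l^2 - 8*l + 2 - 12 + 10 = -2*l^2 - 8*l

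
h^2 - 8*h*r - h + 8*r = (h - 1)*(h - 8*r)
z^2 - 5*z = z*(z - 5)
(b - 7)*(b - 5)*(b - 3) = b^3 - 15*b^2 + 71*b - 105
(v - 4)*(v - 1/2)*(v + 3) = v^3 - 3*v^2/2 - 23*v/2 + 6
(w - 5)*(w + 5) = w^2 - 25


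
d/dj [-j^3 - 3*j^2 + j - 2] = -3*j^2 - 6*j + 1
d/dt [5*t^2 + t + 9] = 10*t + 1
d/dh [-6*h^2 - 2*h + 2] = -12*h - 2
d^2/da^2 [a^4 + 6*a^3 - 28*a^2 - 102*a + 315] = 12*a^2 + 36*a - 56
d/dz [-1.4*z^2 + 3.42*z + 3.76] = 3.42 - 2.8*z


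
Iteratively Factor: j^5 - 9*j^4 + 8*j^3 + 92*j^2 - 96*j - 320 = (j - 4)*(j^4 - 5*j^3 - 12*j^2 + 44*j + 80) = (j - 5)*(j - 4)*(j^3 - 12*j - 16) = (j - 5)*(j - 4)*(j + 2)*(j^2 - 2*j - 8) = (j - 5)*(j - 4)^2*(j + 2)*(j + 2)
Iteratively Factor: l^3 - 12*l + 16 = (l + 4)*(l^2 - 4*l + 4) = (l - 2)*(l + 4)*(l - 2)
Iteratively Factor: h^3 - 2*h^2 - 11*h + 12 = (h - 4)*(h^2 + 2*h - 3) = (h - 4)*(h - 1)*(h + 3)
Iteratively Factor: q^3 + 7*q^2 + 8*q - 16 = (q + 4)*(q^2 + 3*q - 4) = (q - 1)*(q + 4)*(q + 4)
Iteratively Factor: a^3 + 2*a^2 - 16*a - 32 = (a - 4)*(a^2 + 6*a + 8) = (a - 4)*(a + 4)*(a + 2)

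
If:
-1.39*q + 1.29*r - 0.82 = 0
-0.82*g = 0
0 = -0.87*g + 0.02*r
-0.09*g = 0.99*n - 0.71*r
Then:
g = 0.00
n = 0.00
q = -0.59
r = 0.00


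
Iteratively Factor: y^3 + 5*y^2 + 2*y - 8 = (y + 2)*(y^2 + 3*y - 4) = (y - 1)*(y + 2)*(y + 4)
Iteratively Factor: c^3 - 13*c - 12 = (c - 4)*(c^2 + 4*c + 3) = (c - 4)*(c + 1)*(c + 3)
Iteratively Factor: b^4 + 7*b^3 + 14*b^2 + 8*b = (b + 4)*(b^3 + 3*b^2 + 2*b) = b*(b + 4)*(b^2 + 3*b + 2) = b*(b + 2)*(b + 4)*(b + 1)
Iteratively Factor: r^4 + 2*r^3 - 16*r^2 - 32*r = (r + 2)*(r^3 - 16*r) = r*(r + 2)*(r^2 - 16) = r*(r + 2)*(r + 4)*(r - 4)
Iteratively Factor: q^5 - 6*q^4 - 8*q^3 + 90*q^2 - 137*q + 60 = (q - 1)*(q^4 - 5*q^3 - 13*q^2 + 77*q - 60) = (q - 5)*(q - 1)*(q^3 - 13*q + 12) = (q - 5)*(q - 1)*(q + 4)*(q^2 - 4*q + 3) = (q - 5)*(q - 3)*(q - 1)*(q + 4)*(q - 1)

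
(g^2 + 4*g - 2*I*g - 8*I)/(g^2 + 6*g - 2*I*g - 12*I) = (g + 4)/(g + 6)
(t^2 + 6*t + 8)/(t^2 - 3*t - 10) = (t + 4)/(t - 5)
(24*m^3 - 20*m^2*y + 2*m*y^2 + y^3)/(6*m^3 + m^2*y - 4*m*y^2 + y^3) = (-12*m^2 + 4*m*y + y^2)/(-3*m^2 - 2*m*y + y^2)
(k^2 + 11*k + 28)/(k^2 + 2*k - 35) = (k + 4)/(k - 5)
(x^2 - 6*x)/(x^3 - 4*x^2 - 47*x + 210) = x/(x^2 + 2*x - 35)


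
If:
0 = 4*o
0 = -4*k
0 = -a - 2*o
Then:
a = 0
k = 0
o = 0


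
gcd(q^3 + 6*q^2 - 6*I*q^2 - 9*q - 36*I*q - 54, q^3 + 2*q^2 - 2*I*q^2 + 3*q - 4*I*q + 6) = q - 3*I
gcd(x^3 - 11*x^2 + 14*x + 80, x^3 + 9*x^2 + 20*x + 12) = x + 2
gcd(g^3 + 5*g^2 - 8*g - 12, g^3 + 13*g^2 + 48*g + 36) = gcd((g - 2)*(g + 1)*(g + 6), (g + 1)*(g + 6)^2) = g^2 + 7*g + 6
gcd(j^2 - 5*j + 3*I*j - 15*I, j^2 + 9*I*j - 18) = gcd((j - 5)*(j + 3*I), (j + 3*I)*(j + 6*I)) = j + 3*I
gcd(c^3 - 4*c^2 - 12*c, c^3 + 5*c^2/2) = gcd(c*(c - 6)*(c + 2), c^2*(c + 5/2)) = c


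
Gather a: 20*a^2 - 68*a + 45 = 20*a^2 - 68*a + 45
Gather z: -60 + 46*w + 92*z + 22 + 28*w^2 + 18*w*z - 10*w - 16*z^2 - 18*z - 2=28*w^2 + 36*w - 16*z^2 + z*(18*w + 74) - 40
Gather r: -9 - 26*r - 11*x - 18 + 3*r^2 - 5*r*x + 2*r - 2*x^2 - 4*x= 3*r^2 + r*(-5*x - 24) - 2*x^2 - 15*x - 27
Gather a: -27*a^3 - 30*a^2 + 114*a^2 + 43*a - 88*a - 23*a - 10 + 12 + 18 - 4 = -27*a^3 + 84*a^2 - 68*a + 16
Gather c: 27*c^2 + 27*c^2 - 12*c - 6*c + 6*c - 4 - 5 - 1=54*c^2 - 12*c - 10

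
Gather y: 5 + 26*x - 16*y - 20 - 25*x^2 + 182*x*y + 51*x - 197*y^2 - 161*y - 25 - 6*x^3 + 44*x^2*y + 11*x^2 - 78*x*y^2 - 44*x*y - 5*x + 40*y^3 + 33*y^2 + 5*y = -6*x^3 - 14*x^2 + 72*x + 40*y^3 + y^2*(-78*x - 164) + y*(44*x^2 + 138*x - 172) - 40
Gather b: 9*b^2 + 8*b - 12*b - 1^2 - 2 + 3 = 9*b^2 - 4*b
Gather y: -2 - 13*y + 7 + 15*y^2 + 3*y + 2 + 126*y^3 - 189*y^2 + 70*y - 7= 126*y^3 - 174*y^2 + 60*y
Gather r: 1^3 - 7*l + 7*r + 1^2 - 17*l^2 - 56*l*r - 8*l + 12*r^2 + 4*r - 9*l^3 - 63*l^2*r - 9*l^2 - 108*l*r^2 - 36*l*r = -9*l^3 - 26*l^2 - 15*l + r^2*(12 - 108*l) + r*(-63*l^2 - 92*l + 11) + 2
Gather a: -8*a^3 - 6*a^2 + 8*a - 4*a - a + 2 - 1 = -8*a^3 - 6*a^2 + 3*a + 1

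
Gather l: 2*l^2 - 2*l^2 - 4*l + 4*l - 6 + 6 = 0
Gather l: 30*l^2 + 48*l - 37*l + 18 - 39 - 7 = 30*l^2 + 11*l - 28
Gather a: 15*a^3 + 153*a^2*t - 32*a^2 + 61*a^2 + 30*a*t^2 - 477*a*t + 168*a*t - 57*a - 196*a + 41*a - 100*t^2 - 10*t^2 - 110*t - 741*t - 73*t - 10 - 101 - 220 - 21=15*a^3 + a^2*(153*t + 29) + a*(30*t^2 - 309*t - 212) - 110*t^2 - 924*t - 352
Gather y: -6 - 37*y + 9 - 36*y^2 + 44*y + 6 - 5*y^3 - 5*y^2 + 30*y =-5*y^3 - 41*y^2 + 37*y + 9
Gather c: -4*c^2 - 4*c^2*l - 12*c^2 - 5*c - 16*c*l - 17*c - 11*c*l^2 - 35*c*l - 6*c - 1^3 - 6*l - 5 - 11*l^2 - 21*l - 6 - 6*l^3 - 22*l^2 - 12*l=c^2*(-4*l - 16) + c*(-11*l^2 - 51*l - 28) - 6*l^3 - 33*l^2 - 39*l - 12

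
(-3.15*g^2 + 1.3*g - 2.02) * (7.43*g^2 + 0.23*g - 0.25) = -23.4045*g^4 + 8.9345*g^3 - 13.9221*g^2 - 0.7896*g + 0.505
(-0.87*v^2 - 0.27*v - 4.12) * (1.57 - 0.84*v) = 0.7308*v^3 - 1.1391*v^2 + 3.0369*v - 6.4684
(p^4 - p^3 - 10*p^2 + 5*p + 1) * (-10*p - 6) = -10*p^5 + 4*p^4 + 106*p^3 + 10*p^2 - 40*p - 6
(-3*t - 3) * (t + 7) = -3*t^2 - 24*t - 21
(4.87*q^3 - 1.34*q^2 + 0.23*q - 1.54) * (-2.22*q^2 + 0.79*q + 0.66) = -10.8114*q^5 + 6.8221*q^4 + 1.645*q^3 + 2.7161*q^2 - 1.0648*q - 1.0164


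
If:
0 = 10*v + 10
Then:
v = -1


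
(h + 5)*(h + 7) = h^2 + 12*h + 35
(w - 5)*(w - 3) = w^2 - 8*w + 15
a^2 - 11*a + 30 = (a - 6)*(a - 5)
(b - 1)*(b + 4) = b^2 + 3*b - 4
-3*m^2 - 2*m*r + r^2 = (-3*m + r)*(m + r)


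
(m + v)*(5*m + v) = 5*m^2 + 6*m*v + v^2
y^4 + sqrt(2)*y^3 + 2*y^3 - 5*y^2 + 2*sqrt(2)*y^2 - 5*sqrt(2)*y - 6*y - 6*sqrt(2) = (y - 2)*(y + 1)*(y + 3)*(y + sqrt(2))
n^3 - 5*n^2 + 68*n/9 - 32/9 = (n - 8/3)*(n - 4/3)*(n - 1)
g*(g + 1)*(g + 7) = g^3 + 8*g^2 + 7*g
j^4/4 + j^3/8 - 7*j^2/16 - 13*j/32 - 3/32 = (j/4 + 1/4)*(j - 3/2)*(j + 1/2)^2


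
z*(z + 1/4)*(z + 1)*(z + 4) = z^4 + 21*z^3/4 + 21*z^2/4 + z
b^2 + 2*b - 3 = (b - 1)*(b + 3)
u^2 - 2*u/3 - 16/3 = (u - 8/3)*(u + 2)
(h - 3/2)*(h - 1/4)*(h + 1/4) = h^3 - 3*h^2/2 - h/16 + 3/32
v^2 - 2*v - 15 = (v - 5)*(v + 3)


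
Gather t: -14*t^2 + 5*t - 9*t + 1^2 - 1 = -14*t^2 - 4*t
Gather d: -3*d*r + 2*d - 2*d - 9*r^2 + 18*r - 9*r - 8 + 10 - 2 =-3*d*r - 9*r^2 + 9*r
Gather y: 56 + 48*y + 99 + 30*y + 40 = 78*y + 195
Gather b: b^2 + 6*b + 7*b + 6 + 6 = b^2 + 13*b + 12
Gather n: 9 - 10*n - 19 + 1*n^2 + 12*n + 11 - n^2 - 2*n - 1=0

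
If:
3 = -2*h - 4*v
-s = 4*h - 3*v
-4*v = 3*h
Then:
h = 3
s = -75/4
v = -9/4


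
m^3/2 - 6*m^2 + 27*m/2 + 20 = (m/2 + 1/2)*(m - 8)*(m - 5)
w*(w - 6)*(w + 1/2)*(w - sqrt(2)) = w^4 - 11*w^3/2 - sqrt(2)*w^3 - 3*w^2 + 11*sqrt(2)*w^2/2 + 3*sqrt(2)*w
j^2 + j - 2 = (j - 1)*(j + 2)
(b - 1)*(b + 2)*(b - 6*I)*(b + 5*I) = b^4 + b^3 - I*b^3 + 28*b^2 - I*b^2 + 30*b + 2*I*b - 60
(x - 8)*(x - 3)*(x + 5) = x^3 - 6*x^2 - 31*x + 120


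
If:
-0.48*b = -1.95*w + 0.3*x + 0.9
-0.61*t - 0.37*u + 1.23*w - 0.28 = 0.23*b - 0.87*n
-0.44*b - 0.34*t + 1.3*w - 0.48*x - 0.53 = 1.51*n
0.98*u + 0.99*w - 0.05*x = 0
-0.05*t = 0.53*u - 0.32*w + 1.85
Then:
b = 7.26316844700845 - 0.49080449451721*x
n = -0.151900623580104*x - 0.864773354839742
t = 0.0243131792588895*x + 1.48302221225587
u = 0.0176505995785339*x - 2.27234832340053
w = 0.0330327398111483*x + 2.24939531003285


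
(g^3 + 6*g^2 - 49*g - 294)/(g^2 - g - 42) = g + 7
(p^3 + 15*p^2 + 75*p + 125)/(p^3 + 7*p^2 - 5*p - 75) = (p + 5)/(p - 3)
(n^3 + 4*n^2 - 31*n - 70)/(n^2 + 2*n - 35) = n + 2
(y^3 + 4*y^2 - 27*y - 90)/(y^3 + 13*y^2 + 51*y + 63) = (y^2 + y - 30)/(y^2 + 10*y + 21)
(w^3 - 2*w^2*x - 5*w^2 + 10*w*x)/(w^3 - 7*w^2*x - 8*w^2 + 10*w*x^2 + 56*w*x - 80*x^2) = w*(5 - w)/(-w^2 + 5*w*x + 8*w - 40*x)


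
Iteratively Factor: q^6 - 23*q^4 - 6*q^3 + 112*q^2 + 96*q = (q + 4)*(q^5 - 4*q^4 - 7*q^3 + 22*q^2 + 24*q) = (q - 3)*(q + 4)*(q^4 - q^3 - 10*q^2 - 8*q) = (q - 4)*(q - 3)*(q + 4)*(q^3 + 3*q^2 + 2*q) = (q - 4)*(q - 3)*(q + 2)*(q + 4)*(q^2 + q) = (q - 4)*(q - 3)*(q + 1)*(q + 2)*(q + 4)*(q)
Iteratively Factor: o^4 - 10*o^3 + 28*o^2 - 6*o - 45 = (o - 3)*(o^3 - 7*o^2 + 7*o + 15) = (o - 3)*(o + 1)*(o^2 - 8*o + 15) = (o - 3)^2*(o + 1)*(o - 5)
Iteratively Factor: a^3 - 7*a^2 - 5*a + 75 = (a - 5)*(a^2 - 2*a - 15) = (a - 5)^2*(a + 3)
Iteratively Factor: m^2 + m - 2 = (m - 1)*(m + 2)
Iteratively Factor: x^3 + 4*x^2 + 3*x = (x + 3)*(x^2 + x) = x*(x + 3)*(x + 1)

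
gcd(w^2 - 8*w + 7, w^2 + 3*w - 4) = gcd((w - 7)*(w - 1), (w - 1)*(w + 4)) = w - 1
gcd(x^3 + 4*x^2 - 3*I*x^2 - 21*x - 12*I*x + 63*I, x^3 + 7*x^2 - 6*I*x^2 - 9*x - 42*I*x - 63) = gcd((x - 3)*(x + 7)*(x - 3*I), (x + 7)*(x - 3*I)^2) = x^2 + x*(7 - 3*I) - 21*I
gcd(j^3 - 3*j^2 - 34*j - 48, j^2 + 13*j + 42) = 1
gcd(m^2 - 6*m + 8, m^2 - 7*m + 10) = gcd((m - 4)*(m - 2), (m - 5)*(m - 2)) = m - 2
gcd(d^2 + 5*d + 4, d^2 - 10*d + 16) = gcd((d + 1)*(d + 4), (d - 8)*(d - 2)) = 1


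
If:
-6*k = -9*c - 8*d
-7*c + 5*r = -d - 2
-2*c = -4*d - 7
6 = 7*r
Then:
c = 127/182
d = -255/182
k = -23/28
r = 6/7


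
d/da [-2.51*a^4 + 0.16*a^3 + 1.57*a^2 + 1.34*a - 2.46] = -10.04*a^3 + 0.48*a^2 + 3.14*a + 1.34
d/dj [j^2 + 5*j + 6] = 2*j + 5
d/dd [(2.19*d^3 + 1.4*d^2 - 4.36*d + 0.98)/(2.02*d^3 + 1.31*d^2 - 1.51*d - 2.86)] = (-1.77635683940025e-15*d^5 + 0.0408999999999988*d^4 + 11.0006*d^3 - 21.1314*d^2 - 10.5756*d + 13.9494)/(4.0804*d^6 + 5.2924*d^5 - 4.3843*d^4 - 15.5106*d^3 - 5.2131*d^2 + 8.6372*d + 8.1796)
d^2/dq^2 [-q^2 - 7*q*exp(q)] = -7*q*exp(q) - 14*exp(q) - 2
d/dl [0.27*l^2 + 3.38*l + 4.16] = 0.54*l + 3.38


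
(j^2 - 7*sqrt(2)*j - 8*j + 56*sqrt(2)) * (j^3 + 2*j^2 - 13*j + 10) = j^5 - 7*sqrt(2)*j^4 - 6*j^4 - 29*j^3 + 42*sqrt(2)*j^3 + 114*j^2 + 203*sqrt(2)*j^2 - 798*sqrt(2)*j - 80*j + 560*sqrt(2)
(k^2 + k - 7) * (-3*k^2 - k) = -3*k^4 - 4*k^3 + 20*k^2 + 7*k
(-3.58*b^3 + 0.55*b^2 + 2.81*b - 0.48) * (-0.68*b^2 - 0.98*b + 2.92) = 2.4344*b^5 + 3.1344*b^4 - 12.9034*b^3 - 0.8214*b^2 + 8.6756*b - 1.4016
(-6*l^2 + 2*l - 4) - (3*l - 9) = -6*l^2 - l + 5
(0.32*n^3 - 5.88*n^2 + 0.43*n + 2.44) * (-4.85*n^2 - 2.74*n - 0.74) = -1.552*n^5 + 27.6412*n^4 + 13.7889*n^3 - 8.661*n^2 - 7.0038*n - 1.8056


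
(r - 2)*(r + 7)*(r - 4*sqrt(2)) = r^3 - 4*sqrt(2)*r^2 + 5*r^2 - 20*sqrt(2)*r - 14*r + 56*sqrt(2)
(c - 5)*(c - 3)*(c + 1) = c^3 - 7*c^2 + 7*c + 15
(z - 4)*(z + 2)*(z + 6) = z^3 + 4*z^2 - 20*z - 48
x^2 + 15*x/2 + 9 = (x + 3/2)*(x + 6)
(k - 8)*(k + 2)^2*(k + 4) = k^4 - 44*k^2 - 144*k - 128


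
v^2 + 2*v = v*(v + 2)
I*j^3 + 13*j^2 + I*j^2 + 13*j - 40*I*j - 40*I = (j - 8*I)*(j - 5*I)*(I*j + I)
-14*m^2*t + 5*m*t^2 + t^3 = t*(-2*m + t)*(7*m + t)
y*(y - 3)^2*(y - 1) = y^4 - 7*y^3 + 15*y^2 - 9*y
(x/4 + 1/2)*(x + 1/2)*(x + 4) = x^3/4 + 13*x^2/8 + 11*x/4 + 1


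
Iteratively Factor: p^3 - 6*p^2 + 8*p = (p - 2)*(p^2 - 4*p) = (p - 4)*(p - 2)*(p)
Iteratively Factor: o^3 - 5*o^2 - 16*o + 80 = (o - 5)*(o^2 - 16) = (o - 5)*(o - 4)*(o + 4)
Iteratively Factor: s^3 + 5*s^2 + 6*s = (s + 3)*(s^2 + 2*s) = (s + 2)*(s + 3)*(s)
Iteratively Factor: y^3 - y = (y + 1)*(y^2 - y) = (y - 1)*(y + 1)*(y)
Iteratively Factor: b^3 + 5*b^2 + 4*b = (b + 1)*(b^2 + 4*b) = (b + 1)*(b + 4)*(b)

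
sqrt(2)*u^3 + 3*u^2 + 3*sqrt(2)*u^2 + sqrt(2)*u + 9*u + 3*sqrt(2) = (u + 3)*(u + sqrt(2))*(sqrt(2)*u + 1)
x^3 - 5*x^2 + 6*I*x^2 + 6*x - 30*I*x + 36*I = (x - 3)*(x - 2)*(x + 6*I)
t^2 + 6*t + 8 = (t + 2)*(t + 4)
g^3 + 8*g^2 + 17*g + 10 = (g + 1)*(g + 2)*(g + 5)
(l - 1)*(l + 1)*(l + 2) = l^3 + 2*l^2 - l - 2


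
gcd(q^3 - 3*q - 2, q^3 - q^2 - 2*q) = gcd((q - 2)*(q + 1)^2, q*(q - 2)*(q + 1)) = q^2 - q - 2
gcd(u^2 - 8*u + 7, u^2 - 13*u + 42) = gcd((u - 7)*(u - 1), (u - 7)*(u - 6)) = u - 7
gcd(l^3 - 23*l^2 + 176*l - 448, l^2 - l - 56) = l - 8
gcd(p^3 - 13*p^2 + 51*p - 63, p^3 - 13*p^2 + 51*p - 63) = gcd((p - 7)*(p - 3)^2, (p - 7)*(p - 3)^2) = p^3 - 13*p^2 + 51*p - 63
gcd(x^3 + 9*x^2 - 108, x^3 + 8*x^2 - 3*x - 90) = x^2 + 3*x - 18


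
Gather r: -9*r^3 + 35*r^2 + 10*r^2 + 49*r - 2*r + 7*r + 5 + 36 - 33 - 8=-9*r^3 + 45*r^2 + 54*r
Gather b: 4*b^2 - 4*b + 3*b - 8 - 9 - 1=4*b^2 - b - 18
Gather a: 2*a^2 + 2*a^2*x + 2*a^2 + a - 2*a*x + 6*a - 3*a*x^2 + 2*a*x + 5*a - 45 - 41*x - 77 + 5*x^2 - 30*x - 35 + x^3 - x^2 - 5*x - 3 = a^2*(2*x + 4) + a*(12 - 3*x^2) + x^3 + 4*x^2 - 76*x - 160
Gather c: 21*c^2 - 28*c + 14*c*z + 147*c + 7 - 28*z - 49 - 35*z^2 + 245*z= 21*c^2 + c*(14*z + 119) - 35*z^2 + 217*z - 42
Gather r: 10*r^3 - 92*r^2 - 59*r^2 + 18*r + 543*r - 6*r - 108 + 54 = 10*r^3 - 151*r^2 + 555*r - 54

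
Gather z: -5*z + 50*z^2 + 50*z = 50*z^2 + 45*z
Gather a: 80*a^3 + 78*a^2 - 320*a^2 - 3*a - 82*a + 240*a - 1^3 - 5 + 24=80*a^3 - 242*a^2 + 155*a + 18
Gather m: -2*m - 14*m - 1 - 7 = -16*m - 8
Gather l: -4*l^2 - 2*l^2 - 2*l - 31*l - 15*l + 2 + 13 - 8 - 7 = -6*l^2 - 48*l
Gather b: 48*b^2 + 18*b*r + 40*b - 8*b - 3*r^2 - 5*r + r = 48*b^2 + b*(18*r + 32) - 3*r^2 - 4*r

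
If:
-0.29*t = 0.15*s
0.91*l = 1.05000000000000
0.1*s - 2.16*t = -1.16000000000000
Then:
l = 1.15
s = -0.95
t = 0.49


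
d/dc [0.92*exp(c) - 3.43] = 0.92*exp(c)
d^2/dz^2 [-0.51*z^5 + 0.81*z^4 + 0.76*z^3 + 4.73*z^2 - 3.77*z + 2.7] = -10.2*z^3 + 9.72*z^2 + 4.56*z + 9.46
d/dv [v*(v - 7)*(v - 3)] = 3*v^2 - 20*v + 21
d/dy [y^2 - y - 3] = 2*y - 1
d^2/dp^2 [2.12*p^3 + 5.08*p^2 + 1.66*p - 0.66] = 12.72*p + 10.16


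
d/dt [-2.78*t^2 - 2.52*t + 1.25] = -5.56*t - 2.52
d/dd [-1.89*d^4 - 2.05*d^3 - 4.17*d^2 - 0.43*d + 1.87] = -7.56*d^3 - 6.15*d^2 - 8.34*d - 0.43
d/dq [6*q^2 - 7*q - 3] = 12*q - 7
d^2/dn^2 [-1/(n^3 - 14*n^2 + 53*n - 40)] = 2*((3*n - 14)*(n^3 - 14*n^2 + 53*n - 40) - (3*n^2 - 28*n + 53)^2)/(n^3 - 14*n^2 + 53*n - 40)^3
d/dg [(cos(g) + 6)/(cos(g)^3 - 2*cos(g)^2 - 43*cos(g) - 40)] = (-45*cos(g)/2 + 8*cos(2*g) + cos(3*g)/2 - 210)*sin(g)/((cos(g) - 8)^2*(cos(g) + 1)^2*(cos(g) + 5)^2)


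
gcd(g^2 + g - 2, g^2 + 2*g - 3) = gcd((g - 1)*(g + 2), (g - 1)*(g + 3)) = g - 1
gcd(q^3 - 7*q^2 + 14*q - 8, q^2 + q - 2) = q - 1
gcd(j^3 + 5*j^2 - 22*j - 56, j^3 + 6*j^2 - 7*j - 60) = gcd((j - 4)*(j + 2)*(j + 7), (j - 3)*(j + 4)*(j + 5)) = 1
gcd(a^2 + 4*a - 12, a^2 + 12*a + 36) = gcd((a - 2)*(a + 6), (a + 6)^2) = a + 6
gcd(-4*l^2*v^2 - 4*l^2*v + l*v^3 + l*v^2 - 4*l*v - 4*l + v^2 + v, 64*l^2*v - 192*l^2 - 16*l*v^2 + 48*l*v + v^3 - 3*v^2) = 1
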